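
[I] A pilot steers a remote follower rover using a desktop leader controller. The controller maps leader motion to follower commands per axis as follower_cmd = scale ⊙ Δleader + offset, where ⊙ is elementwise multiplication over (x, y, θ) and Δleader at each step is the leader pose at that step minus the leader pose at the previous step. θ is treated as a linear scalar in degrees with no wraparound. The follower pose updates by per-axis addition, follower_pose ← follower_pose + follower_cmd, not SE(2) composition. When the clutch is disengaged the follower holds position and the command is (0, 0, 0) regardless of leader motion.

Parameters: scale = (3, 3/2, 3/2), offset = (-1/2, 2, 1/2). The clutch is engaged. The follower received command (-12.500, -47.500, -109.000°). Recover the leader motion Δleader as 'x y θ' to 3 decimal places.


axis x: (-12.500 − -1/2) / (3) = -4.000
axis y: (-47.500 − 2) / (3/2) = -33.000
axis θ: (-109.000 − 1/2) / (3/2) = -73.000

-4.000 -33.000 -73.000


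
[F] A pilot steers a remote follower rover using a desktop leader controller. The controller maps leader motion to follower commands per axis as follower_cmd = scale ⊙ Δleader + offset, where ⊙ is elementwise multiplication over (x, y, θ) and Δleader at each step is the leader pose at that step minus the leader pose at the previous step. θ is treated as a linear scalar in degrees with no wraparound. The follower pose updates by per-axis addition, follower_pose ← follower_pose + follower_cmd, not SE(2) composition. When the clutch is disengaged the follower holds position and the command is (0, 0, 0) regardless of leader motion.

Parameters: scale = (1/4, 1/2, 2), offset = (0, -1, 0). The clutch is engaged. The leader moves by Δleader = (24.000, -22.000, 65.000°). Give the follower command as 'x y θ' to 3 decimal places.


axis x: 1/4·24.000 + 0 = 6.000
axis y: 1/2·-22.000 + -1 = -12.000
axis θ: 2·65.000 + 0 = 130.000

6.000 -12.000 130.000


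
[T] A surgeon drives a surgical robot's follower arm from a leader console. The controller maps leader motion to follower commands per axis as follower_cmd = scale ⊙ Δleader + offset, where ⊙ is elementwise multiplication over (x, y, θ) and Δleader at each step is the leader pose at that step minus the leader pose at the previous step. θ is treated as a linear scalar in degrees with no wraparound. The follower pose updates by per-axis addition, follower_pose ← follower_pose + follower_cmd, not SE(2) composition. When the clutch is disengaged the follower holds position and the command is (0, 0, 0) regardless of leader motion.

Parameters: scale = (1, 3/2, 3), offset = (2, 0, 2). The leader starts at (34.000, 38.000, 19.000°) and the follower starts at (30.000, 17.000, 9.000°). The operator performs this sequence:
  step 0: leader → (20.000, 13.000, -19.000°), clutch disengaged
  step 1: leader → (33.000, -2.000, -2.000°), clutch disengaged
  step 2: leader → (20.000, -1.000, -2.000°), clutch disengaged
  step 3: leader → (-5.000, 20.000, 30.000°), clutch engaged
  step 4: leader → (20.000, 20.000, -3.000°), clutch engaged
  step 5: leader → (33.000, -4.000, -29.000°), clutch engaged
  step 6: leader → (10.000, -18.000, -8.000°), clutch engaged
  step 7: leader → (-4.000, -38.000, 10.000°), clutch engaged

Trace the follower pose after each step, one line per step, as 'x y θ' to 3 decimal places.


30.000 17.000 9.000
30.000 17.000 9.000
30.000 17.000 9.000
7.000 48.500 107.000
34.000 48.500 10.000
49.000 12.500 -66.000
28.000 -8.500 -1.000
16.000 -38.500 55.000

step 0: Δleader=(-14.000, -25.000, -38.000°), disengaged; cmd=(0,0,0) → follower holds at (30.000, 17.000, 9.000°)
step 1: Δleader=(13.000, -15.000, 17.000°), disengaged; cmd=(0,0,0) → follower holds at (30.000, 17.000, 9.000°)
step 2: Δleader=(-13.000, 1.000, 0.000°), disengaged; cmd=(0,0,0) → follower holds at (30.000, 17.000, 9.000°)
step 3: Δleader=(-25.000, 21.000, 32.000°), engaged; cmd=(-23.000, 31.500, 98.000°) → follower=(7.000, 48.500, 107.000°)
step 4: Δleader=(25.000, 0.000, -33.000°), engaged; cmd=(27.000, 0.000, -97.000°) → follower=(34.000, 48.500, 10.000°)
step 5: Δleader=(13.000, -24.000, -26.000°), engaged; cmd=(15.000, -36.000, -76.000°) → follower=(49.000, 12.500, -66.000°)
step 6: Δleader=(-23.000, -14.000, 21.000°), engaged; cmd=(-21.000, -21.000, 65.000°) → follower=(28.000, -8.500, -1.000°)
step 7: Δleader=(-14.000, -20.000, 18.000°), engaged; cmd=(-12.000, -30.000, 56.000°) → follower=(16.000, -38.500, 55.000°)


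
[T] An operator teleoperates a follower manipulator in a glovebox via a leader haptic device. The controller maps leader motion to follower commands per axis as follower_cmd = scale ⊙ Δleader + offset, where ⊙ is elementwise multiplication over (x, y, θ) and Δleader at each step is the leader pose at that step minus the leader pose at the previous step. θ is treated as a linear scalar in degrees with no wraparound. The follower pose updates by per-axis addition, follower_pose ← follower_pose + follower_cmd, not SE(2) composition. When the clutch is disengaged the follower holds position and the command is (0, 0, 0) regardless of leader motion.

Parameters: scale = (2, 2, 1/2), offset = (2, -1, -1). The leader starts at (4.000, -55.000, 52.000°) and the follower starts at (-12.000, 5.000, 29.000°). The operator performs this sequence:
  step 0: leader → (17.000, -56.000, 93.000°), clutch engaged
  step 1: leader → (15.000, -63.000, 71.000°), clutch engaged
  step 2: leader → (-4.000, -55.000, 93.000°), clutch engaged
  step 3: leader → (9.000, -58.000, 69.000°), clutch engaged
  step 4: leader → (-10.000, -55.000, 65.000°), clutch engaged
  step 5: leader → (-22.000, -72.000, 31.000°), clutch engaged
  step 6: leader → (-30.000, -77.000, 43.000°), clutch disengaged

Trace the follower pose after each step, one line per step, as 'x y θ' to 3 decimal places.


step 0: Δleader=(13.000, -1.000, 41.000°), engaged; cmd=(28.000, -3.000, 19.500°) → follower=(16.000, 2.000, 48.500°)
step 1: Δleader=(-2.000, -7.000, -22.000°), engaged; cmd=(-2.000, -15.000, -12.000°) → follower=(14.000, -13.000, 36.500°)
step 2: Δleader=(-19.000, 8.000, 22.000°), engaged; cmd=(-36.000, 15.000, 10.000°) → follower=(-22.000, 2.000, 46.500°)
step 3: Δleader=(13.000, -3.000, -24.000°), engaged; cmd=(28.000, -7.000, -13.000°) → follower=(6.000, -5.000, 33.500°)
step 4: Δleader=(-19.000, 3.000, -4.000°), engaged; cmd=(-36.000, 5.000, -3.000°) → follower=(-30.000, 0.000, 30.500°)
step 5: Δleader=(-12.000, -17.000, -34.000°), engaged; cmd=(-22.000, -35.000, -18.000°) → follower=(-52.000, -35.000, 12.500°)
step 6: Δleader=(-8.000, -5.000, 12.000°), disengaged; cmd=(0,0,0) → follower holds at (-52.000, -35.000, 12.500°)

16.000 2.000 48.500
14.000 -13.000 36.500
-22.000 2.000 46.500
6.000 -5.000 33.500
-30.000 0.000 30.500
-52.000 -35.000 12.500
-52.000 -35.000 12.500


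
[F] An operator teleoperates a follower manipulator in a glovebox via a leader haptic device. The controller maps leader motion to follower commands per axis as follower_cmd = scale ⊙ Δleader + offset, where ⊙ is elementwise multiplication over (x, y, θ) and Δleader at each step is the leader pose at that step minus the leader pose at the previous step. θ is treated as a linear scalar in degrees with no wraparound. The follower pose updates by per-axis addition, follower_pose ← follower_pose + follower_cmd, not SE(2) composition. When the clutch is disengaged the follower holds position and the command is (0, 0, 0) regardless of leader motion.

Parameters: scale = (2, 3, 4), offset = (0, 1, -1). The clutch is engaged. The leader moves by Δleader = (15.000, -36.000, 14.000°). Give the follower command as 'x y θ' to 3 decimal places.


30.000 -107.000 55.000

axis x: 2·15.000 + 0 = 30.000
axis y: 3·-36.000 + 1 = -107.000
axis θ: 4·14.000 + -1 = 55.000


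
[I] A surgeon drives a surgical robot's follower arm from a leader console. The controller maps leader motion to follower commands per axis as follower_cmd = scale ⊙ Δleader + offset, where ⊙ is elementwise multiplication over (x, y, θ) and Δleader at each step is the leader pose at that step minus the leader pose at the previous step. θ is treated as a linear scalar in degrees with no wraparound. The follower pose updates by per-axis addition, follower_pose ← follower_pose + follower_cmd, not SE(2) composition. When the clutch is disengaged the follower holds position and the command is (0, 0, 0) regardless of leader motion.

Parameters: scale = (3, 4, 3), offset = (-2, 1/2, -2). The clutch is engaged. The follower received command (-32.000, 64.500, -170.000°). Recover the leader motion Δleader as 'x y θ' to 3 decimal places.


axis x: (-32.000 − -2) / (3) = -10.000
axis y: (64.500 − 1/2) / (4) = 16.000
axis θ: (-170.000 − -2) / (3) = -56.000

-10.000 16.000 -56.000


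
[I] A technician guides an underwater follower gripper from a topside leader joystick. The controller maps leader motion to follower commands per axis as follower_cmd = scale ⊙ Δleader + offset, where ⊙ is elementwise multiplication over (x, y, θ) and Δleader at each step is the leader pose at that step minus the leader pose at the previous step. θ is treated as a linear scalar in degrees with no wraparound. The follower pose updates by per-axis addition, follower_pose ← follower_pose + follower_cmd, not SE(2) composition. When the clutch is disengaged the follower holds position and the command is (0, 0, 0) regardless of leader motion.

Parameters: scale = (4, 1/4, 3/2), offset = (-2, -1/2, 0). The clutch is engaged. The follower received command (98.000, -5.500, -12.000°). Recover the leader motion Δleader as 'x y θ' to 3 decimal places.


25.000 -20.000 -8.000

axis x: (98.000 − -2) / (4) = 25.000
axis y: (-5.500 − -1/2) / (1/4) = -20.000
axis θ: (-12.000 − 0) / (3/2) = -8.000


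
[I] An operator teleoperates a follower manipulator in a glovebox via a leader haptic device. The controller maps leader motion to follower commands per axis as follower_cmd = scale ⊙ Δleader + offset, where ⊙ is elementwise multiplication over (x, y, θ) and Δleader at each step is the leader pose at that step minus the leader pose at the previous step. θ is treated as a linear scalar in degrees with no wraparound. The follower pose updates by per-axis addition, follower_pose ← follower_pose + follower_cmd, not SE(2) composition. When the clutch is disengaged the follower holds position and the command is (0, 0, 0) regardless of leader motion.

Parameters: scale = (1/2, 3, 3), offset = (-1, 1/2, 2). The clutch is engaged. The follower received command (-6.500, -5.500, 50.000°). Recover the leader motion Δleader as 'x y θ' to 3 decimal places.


-11.000 -2.000 16.000

axis x: (-6.500 − -1) / (1/2) = -11.000
axis y: (-5.500 − 1/2) / (3) = -2.000
axis θ: (50.000 − 2) / (3) = 16.000


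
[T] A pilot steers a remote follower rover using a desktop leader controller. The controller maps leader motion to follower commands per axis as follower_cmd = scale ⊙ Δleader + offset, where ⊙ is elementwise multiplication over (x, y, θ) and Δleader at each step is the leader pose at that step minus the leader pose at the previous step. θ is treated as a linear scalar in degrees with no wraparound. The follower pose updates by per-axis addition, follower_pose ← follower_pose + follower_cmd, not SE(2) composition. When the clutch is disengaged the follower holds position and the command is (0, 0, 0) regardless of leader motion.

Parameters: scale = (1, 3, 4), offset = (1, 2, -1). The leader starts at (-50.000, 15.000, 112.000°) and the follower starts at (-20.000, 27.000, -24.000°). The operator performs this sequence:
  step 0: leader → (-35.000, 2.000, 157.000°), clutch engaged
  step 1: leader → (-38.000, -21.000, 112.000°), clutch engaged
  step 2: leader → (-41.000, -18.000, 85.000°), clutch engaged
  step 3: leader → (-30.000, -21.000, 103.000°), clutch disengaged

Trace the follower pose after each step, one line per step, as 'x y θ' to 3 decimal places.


-4.000 -10.000 155.000
-6.000 -77.000 -26.000
-8.000 -66.000 -135.000
-8.000 -66.000 -135.000

step 0: Δleader=(15.000, -13.000, 45.000°), engaged; cmd=(16.000, -37.000, 179.000°) → follower=(-4.000, -10.000, 155.000°)
step 1: Δleader=(-3.000, -23.000, -45.000°), engaged; cmd=(-2.000, -67.000, -181.000°) → follower=(-6.000, -77.000, -26.000°)
step 2: Δleader=(-3.000, 3.000, -27.000°), engaged; cmd=(-2.000, 11.000, -109.000°) → follower=(-8.000, -66.000, -135.000°)
step 3: Δleader=(11.000, -3.000, 18.000°), disengaged; cmd=(0,0,0) → follower holds at (-8.000, -66.000, -135.000°)


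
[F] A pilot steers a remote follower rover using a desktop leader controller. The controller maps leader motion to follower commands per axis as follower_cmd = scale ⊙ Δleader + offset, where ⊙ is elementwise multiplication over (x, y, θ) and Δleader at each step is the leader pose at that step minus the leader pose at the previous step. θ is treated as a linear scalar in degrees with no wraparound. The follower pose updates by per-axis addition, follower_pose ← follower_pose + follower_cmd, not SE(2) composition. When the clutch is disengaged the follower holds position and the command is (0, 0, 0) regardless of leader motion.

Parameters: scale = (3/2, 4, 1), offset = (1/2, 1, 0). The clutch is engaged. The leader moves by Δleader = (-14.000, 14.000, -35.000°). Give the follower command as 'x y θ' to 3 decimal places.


axis x: 3/2·-14.000 + 1/2 = -20.500
axis y: 4·14.000 + 1 = 57.000
axis θ: 1·-35.000 + 0 = -35.000

-20.500 57.000 -35.000


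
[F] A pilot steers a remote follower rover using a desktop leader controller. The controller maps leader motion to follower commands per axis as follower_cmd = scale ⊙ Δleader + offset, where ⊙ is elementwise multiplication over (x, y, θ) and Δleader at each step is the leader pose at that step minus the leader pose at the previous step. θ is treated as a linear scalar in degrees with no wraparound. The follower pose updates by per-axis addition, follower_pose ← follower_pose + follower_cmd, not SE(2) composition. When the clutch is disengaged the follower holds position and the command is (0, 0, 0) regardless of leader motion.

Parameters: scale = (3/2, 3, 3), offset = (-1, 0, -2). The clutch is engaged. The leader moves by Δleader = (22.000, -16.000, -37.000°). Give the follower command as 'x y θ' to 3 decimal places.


32.000 -48.000 -113.000

axis x: 3/2·22.000 + -1 = 32.000
axis y: 3·-16.000 + 0 = -48.000
axis θ: 3·-37.000 + -2 = -113.000


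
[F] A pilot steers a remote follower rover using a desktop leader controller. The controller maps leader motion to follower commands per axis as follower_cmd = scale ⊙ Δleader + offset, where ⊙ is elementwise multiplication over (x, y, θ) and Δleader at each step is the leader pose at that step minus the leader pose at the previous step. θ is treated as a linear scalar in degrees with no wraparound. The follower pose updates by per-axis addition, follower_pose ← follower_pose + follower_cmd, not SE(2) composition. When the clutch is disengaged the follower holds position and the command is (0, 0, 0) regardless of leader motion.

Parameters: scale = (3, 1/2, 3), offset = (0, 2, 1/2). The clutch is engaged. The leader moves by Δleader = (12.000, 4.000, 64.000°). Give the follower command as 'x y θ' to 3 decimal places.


36.000 4.000 192.500

axis x: 3·12.000 + 0 = 36.000
axis y: 1/2·4.000 + 2 = 4.000
axis θ: 3·64.000 + 1/2 = 192.500


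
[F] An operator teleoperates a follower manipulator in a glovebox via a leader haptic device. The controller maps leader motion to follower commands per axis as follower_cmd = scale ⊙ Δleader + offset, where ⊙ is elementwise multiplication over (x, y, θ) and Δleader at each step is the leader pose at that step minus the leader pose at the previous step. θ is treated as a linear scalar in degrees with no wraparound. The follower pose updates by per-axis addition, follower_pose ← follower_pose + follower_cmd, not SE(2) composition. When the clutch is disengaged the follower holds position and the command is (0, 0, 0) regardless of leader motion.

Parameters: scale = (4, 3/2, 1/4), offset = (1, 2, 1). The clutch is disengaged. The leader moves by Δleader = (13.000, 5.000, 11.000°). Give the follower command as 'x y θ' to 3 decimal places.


0.000 0.000 0.000

clutch disengaged → follower holds; cmd = (0, 0, 0)


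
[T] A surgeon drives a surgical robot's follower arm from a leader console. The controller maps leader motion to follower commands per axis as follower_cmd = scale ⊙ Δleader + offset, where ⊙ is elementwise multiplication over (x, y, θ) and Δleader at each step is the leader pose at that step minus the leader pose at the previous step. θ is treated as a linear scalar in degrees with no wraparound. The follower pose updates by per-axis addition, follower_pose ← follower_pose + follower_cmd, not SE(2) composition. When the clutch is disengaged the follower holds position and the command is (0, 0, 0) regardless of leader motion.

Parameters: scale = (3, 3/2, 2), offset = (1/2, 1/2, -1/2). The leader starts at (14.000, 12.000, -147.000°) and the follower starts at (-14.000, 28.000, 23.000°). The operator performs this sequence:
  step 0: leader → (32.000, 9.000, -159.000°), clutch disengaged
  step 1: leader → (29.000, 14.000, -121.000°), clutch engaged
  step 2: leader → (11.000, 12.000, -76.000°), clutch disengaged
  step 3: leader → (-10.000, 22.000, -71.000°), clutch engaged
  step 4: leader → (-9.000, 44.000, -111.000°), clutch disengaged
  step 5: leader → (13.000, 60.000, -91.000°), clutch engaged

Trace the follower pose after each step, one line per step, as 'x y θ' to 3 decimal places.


step 0: Δleader=(18.000, -3.000, -12.000°), disengaged; cmd=(0,0,0) → follower holds at (-14.000, 28.000, 23.000°)
step 1: Δleader=(-3.000, 5.000, 38.000°), engaged; cmd=(-8.500, 8.000, 75.500°) → follower=(-22.500, 36.000, 98.500°)
step 2: Δleader=(-18.000, -2.000, 45.000°), disengaged; cmd=(0,0,0) → follower holds at (-22.500, 36.000, 98.500°)
step 3: Δleader=(-21.000, 10.000, 5.000°), engaged; cmd=(-62.500, 15.500, 9.500°) → follower=(-85.000, 51.500, 108.000°)
step 4: Δleader=(1.000, 22.000, -40.000°), disengaged; cmd=(0,0,0) → follower holds at (-85.000, 51.500, 108.000°)
step 5: Δleader=(22.000, 16.000, 20.000°), engaged; cmd=(66.500, 24.500, 39.500°) → follower=(-18.500, 76.000, 147.500°)

-14.000 28.000 23.000
-22.500 36.000 98.500
-22.500 36.000 98.500
-85.000 51.500 108.000
-85.000 51.500 108.000
-18.500 76.000 147.500


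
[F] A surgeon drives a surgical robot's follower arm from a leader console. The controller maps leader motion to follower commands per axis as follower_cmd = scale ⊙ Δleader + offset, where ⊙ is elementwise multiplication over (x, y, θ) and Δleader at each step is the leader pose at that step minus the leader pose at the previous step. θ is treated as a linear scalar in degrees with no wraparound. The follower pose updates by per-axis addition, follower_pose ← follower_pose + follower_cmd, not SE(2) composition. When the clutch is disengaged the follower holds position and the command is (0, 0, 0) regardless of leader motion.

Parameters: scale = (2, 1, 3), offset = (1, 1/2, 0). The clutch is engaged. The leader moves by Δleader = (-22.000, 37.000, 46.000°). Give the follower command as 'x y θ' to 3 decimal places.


axis x: 2·-22.000 + 1 = -43.000
axis y: 1·37.000 + 1/2 = 37.500
axis θ: 3·46.000 + 0 = 138.000

-43.000 37.500 138.000


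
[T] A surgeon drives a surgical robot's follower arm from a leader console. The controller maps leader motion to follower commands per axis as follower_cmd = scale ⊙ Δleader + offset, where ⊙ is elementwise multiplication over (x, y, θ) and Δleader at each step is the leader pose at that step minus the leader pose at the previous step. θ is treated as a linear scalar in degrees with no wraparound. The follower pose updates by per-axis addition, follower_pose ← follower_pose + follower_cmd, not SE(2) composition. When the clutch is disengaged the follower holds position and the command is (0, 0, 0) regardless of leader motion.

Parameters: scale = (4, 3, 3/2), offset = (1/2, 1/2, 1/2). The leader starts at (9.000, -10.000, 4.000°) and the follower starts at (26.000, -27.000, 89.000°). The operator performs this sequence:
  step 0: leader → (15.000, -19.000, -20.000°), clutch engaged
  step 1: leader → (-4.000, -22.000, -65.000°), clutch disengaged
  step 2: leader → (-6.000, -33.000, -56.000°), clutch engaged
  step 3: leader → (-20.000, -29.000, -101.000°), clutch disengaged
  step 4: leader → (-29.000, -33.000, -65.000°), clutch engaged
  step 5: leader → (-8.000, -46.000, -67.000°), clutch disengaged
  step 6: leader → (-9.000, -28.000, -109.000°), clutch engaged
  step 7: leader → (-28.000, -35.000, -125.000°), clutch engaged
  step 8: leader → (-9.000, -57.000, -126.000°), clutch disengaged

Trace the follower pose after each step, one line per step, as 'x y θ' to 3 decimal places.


step 0: Δleader=(6.000, -9.000, -24.000°), engaged; cmd=(24.500, -26.500, -35.500°) → follower=(50.500, -53.500, 53.500°)
step 1: Δleader=(-19.000, -3.000, -45.000°), disengaged; cmd=(0,0,0) → follower holds at (50.500, -53.500, 53.500°)
step 2: Δleader=(-2.000, -11.000, 9.000°), engaged; cmd=(-7.500, -32.500, 14.000°) → follower=(43.000, -86.000, 67.500°)
step 3: Δleader=(-14.000, 4.000, -45.000°), disengaged; cmd=(0,0,0) → follower holds at (43.000, -86.000, 67.500°)
step 4: Δleader=(-9.000, -4.000, 36.000°), engaged; cmd=(-35.500, -11.500, 54.500°) → follower=(7.500, -97.500, 122.000°)
step 5: Δleader=(21.000, -13.000, -2.000°), disengaged; cmd=(0,0,0) → follower holds at (7.500, -97.500, 122.000°)
step 6: Δleader=(-1.000, 18.000, -42.000°), engaged; cmd=(-3.500, 54.500, -62.500°) → follower=(4.000, -43.000, 59.500°)
step 7: Δleader=(-19.000, -7.000, -16.000°), engaged; cmd=(-75.500, -20.500, -23.500°) → follower=(-71.500, -63.500, 36.000°)
step 8: Δleader=(19.000, -22.000, -1.000°), disengaged; cmd=(0,0,0) → follower holds at (-71.500, -63.500, 36.000°)

50.500 -53.500 53.500
50.500 -53.500 53.500
43.000 -86.000 67.500
43.000 -86.000 67.500
7.500 -97.500 122.000
7.500 -97.500 122.000
4.000 -43.000 59.500
-71.500 -63.500 36.000
-71.500 -63.500 36.000


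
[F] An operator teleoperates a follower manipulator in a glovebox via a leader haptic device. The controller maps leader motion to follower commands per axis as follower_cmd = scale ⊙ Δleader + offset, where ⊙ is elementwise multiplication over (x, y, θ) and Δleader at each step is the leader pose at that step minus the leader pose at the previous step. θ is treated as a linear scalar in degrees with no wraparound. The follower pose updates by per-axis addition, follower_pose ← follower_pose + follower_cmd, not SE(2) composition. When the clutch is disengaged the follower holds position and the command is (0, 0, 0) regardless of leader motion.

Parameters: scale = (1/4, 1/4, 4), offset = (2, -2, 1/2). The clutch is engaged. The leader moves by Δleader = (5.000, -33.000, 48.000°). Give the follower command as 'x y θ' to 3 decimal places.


axis x: 1/4·5.000 + 2 = 3.250
axis y: 1/4·-33.000 + -2 = -10.250
axis θ: 4·48.000 + 1/2 = 192.500

3.250 -10.250 192.500


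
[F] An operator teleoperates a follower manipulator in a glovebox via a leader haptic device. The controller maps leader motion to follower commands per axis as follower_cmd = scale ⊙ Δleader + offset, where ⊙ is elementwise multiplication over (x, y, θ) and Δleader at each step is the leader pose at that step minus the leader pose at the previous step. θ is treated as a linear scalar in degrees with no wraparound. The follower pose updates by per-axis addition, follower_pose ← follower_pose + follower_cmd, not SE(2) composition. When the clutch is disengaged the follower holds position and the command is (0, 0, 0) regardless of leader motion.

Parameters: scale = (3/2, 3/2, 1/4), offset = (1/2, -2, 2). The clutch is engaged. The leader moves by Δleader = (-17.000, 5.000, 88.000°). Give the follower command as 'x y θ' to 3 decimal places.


-25.000 5.500 24.000

axis x: 3/2·-17.000 + 1/2 = -25.000
axis y: 3/2·5.000 + -2 = 5.500
axis θ: 1/4·88.000 + 2 = 24.000


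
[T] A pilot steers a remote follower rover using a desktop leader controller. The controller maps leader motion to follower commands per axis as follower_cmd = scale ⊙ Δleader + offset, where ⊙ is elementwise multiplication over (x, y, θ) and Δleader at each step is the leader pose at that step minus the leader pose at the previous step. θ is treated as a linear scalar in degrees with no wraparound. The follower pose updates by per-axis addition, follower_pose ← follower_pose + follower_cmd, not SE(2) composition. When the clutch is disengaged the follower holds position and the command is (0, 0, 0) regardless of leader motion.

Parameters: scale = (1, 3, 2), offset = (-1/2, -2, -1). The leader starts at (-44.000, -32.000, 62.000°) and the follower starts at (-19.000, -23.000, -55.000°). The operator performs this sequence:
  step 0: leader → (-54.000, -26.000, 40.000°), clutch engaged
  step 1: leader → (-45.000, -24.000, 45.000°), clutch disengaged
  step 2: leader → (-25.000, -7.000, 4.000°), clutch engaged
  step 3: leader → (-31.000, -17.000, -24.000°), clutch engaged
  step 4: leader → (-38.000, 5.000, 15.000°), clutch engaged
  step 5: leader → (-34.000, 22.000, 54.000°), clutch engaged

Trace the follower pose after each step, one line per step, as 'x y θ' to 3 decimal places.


step 0: Δleader=(-10.000, 6.000, -22.000°), engaged; cmd=(-10.500, 16.000, -45.000°) → follower=(-29.500, -7.000, -100.000°)
step 1: Δleader=(9.000, 2.000, 5.000°), disengaged; cmd=(0,0,0) → follower holds at (-29.500, -7.000, -100.000°)
step 2: Δleader=(20.000, 17.000, -41.000°), engaged; cmd=(19.500, 49.000, -83.000°) → follower=(-10.000, 42.000, -183.000°)
step 3: Δleader=(-6.000, -10.000, -28.000°), engaged; cmd=(-6.500, -32.000, -57.000°) → follower=(-16.500, 10.000, -240.000°)
step 4: Δleader=(-7.000, 22.000, 39.000°), engaged; cmd=(-7.500, 64.000, 77.000°) → follower=(-24.000, 74.000, -163.000°)
step 5: Δleader=(4.000, 17.000, 39.000°), engaged; cmd=(3.500, 49.000, 77.000°) → follower=(-20.500, 123.000, -86.000°)

-29.500 -7.000 -100.000
-29.500 -7.000 -100.000
-10.000 42.000 -183.000
-16.500 10.000 -240.000
-24.000 74.000 -163.000
-20.500 123.000 -86.000


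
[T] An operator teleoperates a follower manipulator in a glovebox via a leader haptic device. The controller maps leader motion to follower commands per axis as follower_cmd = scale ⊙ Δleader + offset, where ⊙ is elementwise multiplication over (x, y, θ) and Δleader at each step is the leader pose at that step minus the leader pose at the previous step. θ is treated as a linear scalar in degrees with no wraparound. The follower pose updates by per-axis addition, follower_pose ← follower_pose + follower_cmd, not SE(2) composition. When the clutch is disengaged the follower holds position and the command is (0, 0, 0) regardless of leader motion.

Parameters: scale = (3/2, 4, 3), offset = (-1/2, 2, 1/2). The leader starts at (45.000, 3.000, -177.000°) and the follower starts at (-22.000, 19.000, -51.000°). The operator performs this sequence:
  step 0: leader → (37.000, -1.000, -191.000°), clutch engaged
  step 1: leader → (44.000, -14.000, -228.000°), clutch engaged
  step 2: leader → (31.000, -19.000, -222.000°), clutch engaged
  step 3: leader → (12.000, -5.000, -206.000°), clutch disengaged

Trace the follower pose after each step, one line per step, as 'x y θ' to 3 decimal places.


step 0: Δleader=(-8.000, -4.000, -14.000°), engaged; cmd=(-12.500, -14.000, -41.500°) → follower=(-34.500, 5.000, -92.500°)
step 1: Δleader=(7.000, -13.000, -37.000°), engaged; cmd=(10.000, -50.000, -110.500°) → follower=(-24.500, -45.000, -203.000°)
step 2: Δleader=(-13.000, -5.000, 6.000°), engaged; cmd=(-20.000, -18.000, 18.500°) → follower=(-44.500, -63.000, -184.500°)
step 3: Δleader=(-19.000, 14.000, 16.000°), disengaged; cmd=(0,0,0) → follower holds at (-44.500, -63.000, -184.500°)

-34.500 5.000 -92.500
-24.500 -45.000 -203.000
-44.500 -63.000 -184.500
-44.500 -63.000 -184.500


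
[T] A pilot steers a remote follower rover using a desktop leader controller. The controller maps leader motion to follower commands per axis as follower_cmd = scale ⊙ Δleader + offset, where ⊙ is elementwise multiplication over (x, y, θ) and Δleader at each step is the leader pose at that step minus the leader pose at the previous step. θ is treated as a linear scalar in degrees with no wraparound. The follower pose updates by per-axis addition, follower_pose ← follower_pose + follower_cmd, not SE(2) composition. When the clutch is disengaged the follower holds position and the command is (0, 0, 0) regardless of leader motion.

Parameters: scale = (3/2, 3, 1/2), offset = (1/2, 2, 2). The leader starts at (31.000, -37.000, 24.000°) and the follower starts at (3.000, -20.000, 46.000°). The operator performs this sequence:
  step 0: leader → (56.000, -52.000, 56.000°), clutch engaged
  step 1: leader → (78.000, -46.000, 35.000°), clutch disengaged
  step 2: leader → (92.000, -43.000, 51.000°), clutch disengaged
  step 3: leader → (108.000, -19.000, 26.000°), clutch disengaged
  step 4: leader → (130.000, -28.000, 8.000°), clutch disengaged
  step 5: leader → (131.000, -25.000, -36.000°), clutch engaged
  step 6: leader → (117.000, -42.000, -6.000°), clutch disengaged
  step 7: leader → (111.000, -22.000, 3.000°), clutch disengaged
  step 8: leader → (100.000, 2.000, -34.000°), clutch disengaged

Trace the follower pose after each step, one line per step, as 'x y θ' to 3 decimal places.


step 0: Δleader=(25.000, -15.000, 32.000°), engaged; cmd=(38.000, -43.000, 18.000°) → follower=(41.000, -63.000, 64.000°)
step 1: Δleader=(22.000, 6.000, -21.000°), disengaged; cmd=(0,0,0) → follower holds at (41.000, -63.000, 64.000°)
step 2: Δleader=(14.000, 3.000, 16.000°), disengaged; cmd=(0,0,0) → follower holds at (41.000, -63.000, 64.000°)
step 3: Δleader=(16.000, 24.000, -25.000°), disengaged; cmd=(0,0,0) → follower holds at (41.000, -63.000, 64.000°)
step 4: Δleader=(22.000, -9.000, -18.000°), disengaged; cmd=(0,0,0) → follower holds at (41.000, -63.000, 64.000°)
step 5: Δleader=(1.000, 3.000, -44.000°), engaged; cmd=(2.000, 11.000, -20.000°) → follower=(43.000, -52.000, 44.000°)
step 6: Δleader=(-14.000, -17.000, 30.000°), disengaged; cmd=(0,0,0) → follower holds at (43.000, -52.000, 44.000°)
step 7: Δleader=(-6.000, 20.000, 9.000°), disengaged; cmd=(0,0,0) → follower holds at (43.000, -52.000, 44.000°)
step 8: Δleader=(-11.000, 24.000, -37.000°), disengaged; cmd=(0,0,0) → follower holds at (43.000, -52.000, 44.000°)

41.000 -63.000 64.000
41.000 -63.000 64.000
41.000 -63.000 64.000
41.000 -63.000 64.000
41.000 -63.000 64.000
43.000 -52.000 44.000
43.000 -52.000 44.000
43.000 -52.000 44.000
43.000 -52.000 44.000


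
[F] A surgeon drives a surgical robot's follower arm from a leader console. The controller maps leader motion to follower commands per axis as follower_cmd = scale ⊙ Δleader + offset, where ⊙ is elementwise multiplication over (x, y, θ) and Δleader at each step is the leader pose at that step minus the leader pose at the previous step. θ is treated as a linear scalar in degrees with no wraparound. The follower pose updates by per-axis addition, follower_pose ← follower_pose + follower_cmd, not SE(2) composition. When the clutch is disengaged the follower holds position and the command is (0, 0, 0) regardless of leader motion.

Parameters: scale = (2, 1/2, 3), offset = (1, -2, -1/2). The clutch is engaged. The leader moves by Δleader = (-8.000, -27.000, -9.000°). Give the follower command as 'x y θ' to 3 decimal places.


-15.000 -15.500 -27.500

axis x: 2·-8.000 + 1 = -15.000
axis y: 1/2·-27.000 + -2 = -15.500
axis θ: 3·-9.000 + -1/2 = -27.500


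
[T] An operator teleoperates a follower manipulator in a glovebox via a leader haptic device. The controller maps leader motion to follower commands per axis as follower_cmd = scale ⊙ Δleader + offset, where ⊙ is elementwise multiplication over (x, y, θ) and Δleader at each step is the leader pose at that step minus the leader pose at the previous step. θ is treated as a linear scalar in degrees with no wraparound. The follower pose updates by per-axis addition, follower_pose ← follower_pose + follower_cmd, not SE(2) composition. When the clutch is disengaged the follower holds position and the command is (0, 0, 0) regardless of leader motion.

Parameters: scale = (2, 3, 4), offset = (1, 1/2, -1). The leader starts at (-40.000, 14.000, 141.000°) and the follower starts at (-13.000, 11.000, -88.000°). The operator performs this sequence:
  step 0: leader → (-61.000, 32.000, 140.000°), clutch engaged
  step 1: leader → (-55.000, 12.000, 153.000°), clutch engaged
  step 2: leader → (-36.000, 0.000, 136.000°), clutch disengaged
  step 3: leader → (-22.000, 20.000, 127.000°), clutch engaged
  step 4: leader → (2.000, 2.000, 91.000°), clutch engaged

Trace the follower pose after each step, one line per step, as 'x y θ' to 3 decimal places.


-54.000 65.500 -93.000
-41.000 6.000 -42.000
-41.000 6.000 -42.000
-12.000 66.500 -79.000
37.000 13.000 -224.000

step 0: Δleader=(-21.000, 18.000, -1.000°), engaged; cmd=(-41.000, 54.500, -5.000°) → follower=(-54.000, 65.500, -93.000°)
step 1: Δleader=(6.000, -20.000, 13.000°), engaged; cmd=(13.000, -59.500, 51.000°) → follower=(-41.000, 6.000, -42.000°)
step 2: Δleader=(19.000, -12.000, -17.000°), disengaged; cmd=(0,0,0) → follower holds at (-41.000, 6.000, -42.000°)
step 3: Δleader=(14.000, 20.000, -9.000°), engaged; cmd=(29.000, 60.500, -37.000°) → follower=(-12.000, 66.500, -79.000°)
step 4: Δleader=(24.000, -18.000, -36.000°), engaged; cmd=(49.000, -53.500, -145.000°) → follower=(37.000, 13.000, -224.000°)


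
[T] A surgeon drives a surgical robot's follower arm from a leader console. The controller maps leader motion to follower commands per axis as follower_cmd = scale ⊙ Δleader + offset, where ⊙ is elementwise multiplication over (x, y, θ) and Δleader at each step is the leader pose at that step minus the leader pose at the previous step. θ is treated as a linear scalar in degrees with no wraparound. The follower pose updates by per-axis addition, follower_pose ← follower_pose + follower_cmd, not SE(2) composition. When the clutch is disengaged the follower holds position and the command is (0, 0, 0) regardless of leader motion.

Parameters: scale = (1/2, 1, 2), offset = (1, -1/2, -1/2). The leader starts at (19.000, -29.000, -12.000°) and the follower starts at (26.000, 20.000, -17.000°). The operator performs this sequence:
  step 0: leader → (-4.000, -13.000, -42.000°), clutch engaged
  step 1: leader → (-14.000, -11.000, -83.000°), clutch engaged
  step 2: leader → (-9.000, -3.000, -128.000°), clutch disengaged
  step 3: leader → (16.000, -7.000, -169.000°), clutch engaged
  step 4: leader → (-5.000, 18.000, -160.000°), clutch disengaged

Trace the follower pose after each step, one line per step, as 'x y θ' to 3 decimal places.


15.500 35.500 -77.500
11.500 37.000 -160.000
11.500 37.000 -160.000
25.000 32.500 -242.500
25.000 32.500 -242.500

step 0: Δleader=(-23.000, 16.000, -30.000°), engaged; cmd=(-10.500, 15.500, -60.500°) → follower=(15.500, 35.500, -77.500°)
step 1: Δleader=(-10.000, 2.000, -41.000°), engaged; cmd=(-4.000, 1.500, -82.500°) → follower=(11.500, 37.000, -160.000°)
step 2: Δleader=(5.000, 8.000, -45.000°), disengaged; cmd=(0,0,0) → follower holds at (11.500, 37.000, -160.000°)
step 3: Δleader=(25.000, -4.000, -41.000°), engaged; cmd=(13.500, -4.500, -82.500°) → follower=(25.000, 32.500, -242.500°)
step 4: Δleader=(-21.000, 25.000, 9.000°), disengaged; cmd=(0,0,0) → follower holds at (25.000, 32.500, -242.500°)


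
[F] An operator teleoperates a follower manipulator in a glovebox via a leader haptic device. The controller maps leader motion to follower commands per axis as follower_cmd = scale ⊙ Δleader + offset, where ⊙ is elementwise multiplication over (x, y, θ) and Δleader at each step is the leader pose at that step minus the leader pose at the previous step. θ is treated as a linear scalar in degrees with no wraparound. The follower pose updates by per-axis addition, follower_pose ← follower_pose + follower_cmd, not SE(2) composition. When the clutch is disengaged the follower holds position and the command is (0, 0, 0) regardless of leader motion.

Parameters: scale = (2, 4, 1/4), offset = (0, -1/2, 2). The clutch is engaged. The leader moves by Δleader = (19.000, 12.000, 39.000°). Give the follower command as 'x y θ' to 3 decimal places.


38.000 47.500 11.750

axis x: 2·19.000 + 0 = 38.000
axis y: 4·12.000 + -1/2 = 47.500
axis θ: 1/4·39.000 + 2 = 11.750


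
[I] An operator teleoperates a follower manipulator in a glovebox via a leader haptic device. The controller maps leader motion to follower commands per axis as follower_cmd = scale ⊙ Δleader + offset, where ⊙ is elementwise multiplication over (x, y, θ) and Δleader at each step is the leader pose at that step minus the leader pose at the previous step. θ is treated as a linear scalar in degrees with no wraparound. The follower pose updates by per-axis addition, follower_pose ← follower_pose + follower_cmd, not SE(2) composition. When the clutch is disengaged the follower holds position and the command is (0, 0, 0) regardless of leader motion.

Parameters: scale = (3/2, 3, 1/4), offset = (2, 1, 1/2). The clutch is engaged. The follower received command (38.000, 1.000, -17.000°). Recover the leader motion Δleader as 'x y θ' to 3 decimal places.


axis x: (38.000 − 2) / (3/2) = 24.000
axis y: (1.000 − 1) / (3) = 0.000
axis θ: (-17.000 − 1/2) / (1/4) = -70.000

24.000 0.000 -70.000


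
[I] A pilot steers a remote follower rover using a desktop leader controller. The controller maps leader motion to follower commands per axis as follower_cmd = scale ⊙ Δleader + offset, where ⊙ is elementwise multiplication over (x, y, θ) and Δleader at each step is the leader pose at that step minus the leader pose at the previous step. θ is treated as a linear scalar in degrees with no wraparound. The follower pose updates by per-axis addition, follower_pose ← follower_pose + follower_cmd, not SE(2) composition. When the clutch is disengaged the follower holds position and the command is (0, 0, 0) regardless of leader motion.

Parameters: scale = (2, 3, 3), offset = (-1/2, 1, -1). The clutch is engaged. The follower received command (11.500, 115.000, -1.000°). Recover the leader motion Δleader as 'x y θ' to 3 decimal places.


6.000 38.000 0.000

axis x: (11.500 − -1/2) / (2) = 6.000
axis y: (115.000 − 1) / (3) = 38.000
axis θ: (-1.000 − -1) / (3) = 0.000


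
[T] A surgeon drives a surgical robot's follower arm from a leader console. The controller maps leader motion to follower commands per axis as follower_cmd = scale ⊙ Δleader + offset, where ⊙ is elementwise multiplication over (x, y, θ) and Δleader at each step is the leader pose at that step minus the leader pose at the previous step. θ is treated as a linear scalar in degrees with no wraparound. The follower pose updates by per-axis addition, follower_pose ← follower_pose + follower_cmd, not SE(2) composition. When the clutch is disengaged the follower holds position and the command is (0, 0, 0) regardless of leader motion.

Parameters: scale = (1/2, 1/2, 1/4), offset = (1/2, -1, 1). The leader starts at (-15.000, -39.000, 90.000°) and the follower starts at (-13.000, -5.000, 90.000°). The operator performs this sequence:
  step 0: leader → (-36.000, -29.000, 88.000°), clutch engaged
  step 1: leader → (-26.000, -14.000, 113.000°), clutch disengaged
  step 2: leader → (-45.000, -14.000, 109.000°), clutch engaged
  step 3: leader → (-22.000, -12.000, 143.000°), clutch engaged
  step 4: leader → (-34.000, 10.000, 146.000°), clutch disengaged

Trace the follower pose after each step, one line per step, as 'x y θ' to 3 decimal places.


-23.000 -1.000 90.500
-23.000 -1.000 90.500
-32.000 -2.000 90.500
-20.000 -2.000 100.000
-20.000 -2.000 100.000

step 0: Δleader=(-21.000, 10.000, -2.000°), engaged; cmd=(-10.000, 4.000, 0.500°) → follower=(-23.000, -1.000, 90.500°)
step 1: Δleader=(10.000, 15.000, 25.000°), disengaged; cmd=(0,0,0) → follower holds at (-23.000, -1.000, 90.500°)
step 2: Δleader=(-19.000, 0.000, -4.000°), engaged; cmd=(-9.000, -1.000, 0.000°) → follower=(-32.000, -2.000, 90.500°)
step 3: Δleader=(23.000, 2.000, 34.000°), engaged; cmd=(12.000, 0.000, 9.500°) → follower=(-20.000, -2.000, 100.000°)
step 4: Δleader=(-12.000, 22.000, 3.000°), disengaged; cmd=(0,0,0) → follower holds at (-20.000, -2.000, 100.000°)
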